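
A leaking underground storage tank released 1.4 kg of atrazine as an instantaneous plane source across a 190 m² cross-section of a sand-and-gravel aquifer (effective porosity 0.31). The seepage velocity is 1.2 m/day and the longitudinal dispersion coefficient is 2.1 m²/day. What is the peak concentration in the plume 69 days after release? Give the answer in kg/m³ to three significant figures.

The peak of an instantaneous 1D plume sits at x = vt; there the Gaussian factor is 1 and C_max = M/(n_e·A·√(4πDt)), where n_e·A is the pore area the mass is dissolved in.
√(4πDt) = √(4π × 2.1 × 69) = 42.67 m, so C_max = 1.4/(0.31 × 190 × 42.67) = 0.000557 kg/m³.

0.000557 kg/m³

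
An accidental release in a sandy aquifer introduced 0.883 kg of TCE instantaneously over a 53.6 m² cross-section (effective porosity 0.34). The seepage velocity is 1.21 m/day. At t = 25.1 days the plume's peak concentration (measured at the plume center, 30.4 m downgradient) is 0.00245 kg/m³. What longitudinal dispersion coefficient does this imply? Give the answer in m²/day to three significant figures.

At the plume center C_max = M/(n_e·A·√(4πDt)), so D = M²/(4πt·(n_e·A·C_max)²).
n_e·A·C_max = 0.34 × 53.6 × 0.00245 = 0.04465 kg/m.
D = 0.883²/(4π × 25.1 × 0.04465²) = 1.24 m²/day.

1.24 m²/day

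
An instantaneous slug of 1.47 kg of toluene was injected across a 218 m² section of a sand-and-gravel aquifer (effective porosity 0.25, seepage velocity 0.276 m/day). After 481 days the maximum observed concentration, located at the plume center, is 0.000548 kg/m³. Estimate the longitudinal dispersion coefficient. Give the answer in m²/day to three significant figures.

0.401 m²/day

At the plume center C_max = M/(n_e·A·√(4πDt)), so D = M²/(4πt·(n_e·A·C_max)²).
n_e·A·C_max = 0.25 × 218 × 0.000548 = 0.02987 kg/m.
D = 1.47²/(4π × 481 × 0.02987²) = 0.401 m²/day.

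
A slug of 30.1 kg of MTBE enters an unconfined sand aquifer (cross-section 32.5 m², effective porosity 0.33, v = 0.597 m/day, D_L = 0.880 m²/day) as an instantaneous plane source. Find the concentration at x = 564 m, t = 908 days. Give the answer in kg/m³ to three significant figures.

For an instantaneous plane source, C(x,t) = M/(n_e·A·√(4πDt)) · exp(−(x−vt)²/(4Dt)), with n_e·A the pore (flow) area.
Plume center vt = 0.597 × 908 = 542.076 m, so the well at 564 m is 21.924 m downgradient of the peak.
√(4πDt) = 100.2 m, giving peak height M/(n_e·A·√(4πDt)) = 30.1/(0.33 × 32.5 × 100.2) = 0.02801 kg/m³.
(x−vt)²/(4Dt) = (21.924)²/(4 × 0.880 × 908) = 0.1504; exp(−0.1504) = 0.8604.
C = 0.02801 × 0.8604 = 0.0241 kg/m³.

0.0241 kg/m³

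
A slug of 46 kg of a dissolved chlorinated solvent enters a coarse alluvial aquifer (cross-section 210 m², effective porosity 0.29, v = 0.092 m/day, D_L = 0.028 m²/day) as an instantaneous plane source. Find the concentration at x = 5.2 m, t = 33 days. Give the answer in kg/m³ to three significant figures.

0.0624 kg/m³

For an instantaneous plane source, C(x,t) = M/(n_e·A·√(4πDt)) · exp(−(x−vt)²/(4Dt)), with n_e·A the pore (flow) area.
Plume center vt = 0.092 × 33 = 3.036 m, so the well at 5.2 m is 2.164 m downgradient of the peak.
√(4πDt) = 3.408 m, giving peak height M/(n_e·A·√(4πDt)) = 46/(0.29 × 210 × 3.408) = 0.2216 kg/m³.
(x−vt)²/(4Dt) = (2.164)²/(4 × 0.028 × 33) = 1.267; exp(−1.267) = 0.2817.
C = 0.2216 × 0.2817 = 0.0624 kg/m³.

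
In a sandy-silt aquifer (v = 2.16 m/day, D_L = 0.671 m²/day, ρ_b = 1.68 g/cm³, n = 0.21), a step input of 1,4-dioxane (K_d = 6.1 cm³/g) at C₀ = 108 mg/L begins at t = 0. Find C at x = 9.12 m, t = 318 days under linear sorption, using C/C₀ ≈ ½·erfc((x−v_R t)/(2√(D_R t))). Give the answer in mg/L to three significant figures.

102 mg/L

Retardation factor R = 1 + ρ_b·K_d/n = 1 + 1.68 × 6.1/0.21 = 49.80.
Sorption retards both mechanisms: v_R = v/R = 0.04337 m/day, D_R = D/R = 0.01347 m²/day.
v_R·t = 0.04337 × 318 = 13.79166 m; 2√(D_R t) = 4.139 m; argument = (9.12 − 13.79166)/4.139 = -1.129.
C = C₀ × ½·erfc(-1.129) = 108 × 0.9448 = 102 mg/L.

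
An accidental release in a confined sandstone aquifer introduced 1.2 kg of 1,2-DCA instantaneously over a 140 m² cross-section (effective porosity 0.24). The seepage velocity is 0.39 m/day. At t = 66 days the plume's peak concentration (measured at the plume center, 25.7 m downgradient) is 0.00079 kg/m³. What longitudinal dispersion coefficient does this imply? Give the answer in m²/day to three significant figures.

2.46 m²/day

At the plume center C_max = M/(n_e·A·√(4πDt)), so D = M²/(4πt·(n_e·A·C_max)²).
n_e·A·C_max = 0.24 × 140 × 0.00079 = 0.02654 kg/m.
D = 1.2²/(4π × 66 × 0.02654²) = 2.46 m²/day.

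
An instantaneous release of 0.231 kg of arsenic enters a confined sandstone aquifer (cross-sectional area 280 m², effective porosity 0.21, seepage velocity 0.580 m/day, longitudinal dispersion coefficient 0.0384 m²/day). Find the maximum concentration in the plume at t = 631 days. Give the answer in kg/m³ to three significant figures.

0.000225 kg/m³

The peak of an instantaneous 1D plume sits at x = vt; there the Gaussian factor is 1 and C_max = M/(n_e·A·√(4πDt)), where n_e·A is the pore area the mass is dissolved in.
√(4πDt) = √(4π × 0.0384 × 631) = 17.45 m, so C_max = 0.231/(0.21 × 280 × 17.45) = 0.000225 kg/m³.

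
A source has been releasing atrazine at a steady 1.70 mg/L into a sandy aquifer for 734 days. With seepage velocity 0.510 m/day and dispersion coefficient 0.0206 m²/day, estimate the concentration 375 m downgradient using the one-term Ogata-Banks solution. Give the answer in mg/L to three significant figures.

For a continuous step input, C/C₀ ≈ ½·erfc((x−vt)/(2√(Dt))).
vt = 0.510 × 734 = 374.34 m and 2√(Dt) = 2√(0.0206 × 734) = 7.777 m.
Argument (x−vt)/(2√(Dt)) = (375 − 374.34)/7.777 = 0.08487; ½·erfc(0.08487) = 0.4522.
C = 1.70 × 0.4522 = 0.769 mg/L.

0.769 mg/L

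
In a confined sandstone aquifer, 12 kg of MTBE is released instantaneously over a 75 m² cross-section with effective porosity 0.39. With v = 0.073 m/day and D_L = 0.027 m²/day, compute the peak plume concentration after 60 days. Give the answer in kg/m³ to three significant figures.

0.0909 kg/m³

The peak of an instantaneous 1D plume sits at x = vt; there the Gaussian factor is 1 and C_max = M/(n_e·A·√(4πDt)), where n_e·A is the pore area the mass is dissolved in.
√(4πDt) = √(4π × 0.027 × 60) = 4.512 m, so C_max = 12/(0.39 × 75 × 4.512) = 0.0909 kg/m³.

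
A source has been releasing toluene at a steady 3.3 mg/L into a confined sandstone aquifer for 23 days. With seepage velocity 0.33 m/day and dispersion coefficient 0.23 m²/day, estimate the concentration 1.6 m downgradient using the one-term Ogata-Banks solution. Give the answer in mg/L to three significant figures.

3.19 mg/L

For a continuous step input, C/C₀ ≈ ½·erfc((x−vt)/(2√(Dt))).
vt = 0.33 × 23 = 7.59 m and 2√(Dt) = 2√(0.23 × 23) = 4.600 m.
Argument (x−vt)/(2√(Dt)) = (1.6 − 7.59)/4.600 = -1.302; ½·erfc(-1.302) = 0.9672.
C = 3.3 × 0.9672 = 3.19 mg/L.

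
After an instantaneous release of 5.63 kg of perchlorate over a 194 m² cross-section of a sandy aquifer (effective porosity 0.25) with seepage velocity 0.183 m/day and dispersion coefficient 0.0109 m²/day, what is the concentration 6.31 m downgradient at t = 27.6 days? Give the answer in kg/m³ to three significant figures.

For an instantaneous plane source, C(x,t) = M/(n_e·A·√(4πDt)) · exp(−(x−vt)²/(4Dt)), with n_e·A the pore (flow) area.
Plume center vt = 0.183 × 27.6 = 5.0508 m, so the well at 6.31 m is 1.2592 m downgradient of the peak.
√(4πDt) = 1.944 m, giving peak height M/(n_e·A·√(4πDt)) = 5.63/(0.25 × 194 × 1.944) = 0.05971 kg/m³.
(x−vt)²/(4Dt) = (1.2592)²/(4 × 0.0109 × 27.6) = 1.318; exp(−1.318) = 0.2677.
C = 0.05971 × 0.2677 = 0.0160 kg/m³.

0.0160 kg/m³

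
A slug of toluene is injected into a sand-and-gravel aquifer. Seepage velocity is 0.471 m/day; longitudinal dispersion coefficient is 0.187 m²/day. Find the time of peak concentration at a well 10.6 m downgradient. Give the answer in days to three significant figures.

For the 1D instantaneous-source solution, setting ∂C/∂t = 0 at fixed x gives v²t² + 2Dt − x² = 0, so t = (√(D² + v²x²) − D)/v².
√(D² + v²x²) = √(0.187² + 0.471² × 10.6²) = 4.996; v² = 0.221841.
t = (4.996 − 0.187)/0.221841 = 21.7 days (vs. the pure-advection estimate x/v = 22.5 d).

21.7 days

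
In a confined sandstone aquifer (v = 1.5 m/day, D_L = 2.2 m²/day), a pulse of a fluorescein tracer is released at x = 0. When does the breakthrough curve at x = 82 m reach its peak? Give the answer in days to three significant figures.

53.7 days

For the 1D instantaneous-source solution, setting ∂C/∂t = 0 at fixed x gives v²t² + 2Dt − x² = 0, so t = (√(D² + v²x²) − D)/v².
√(D² + v²x²) = √(2.2² + 1.5² × 82²) = 123.0; v² = 2.25.
t = (123.0 − 2.2)/2.25 = 53.7 days (vs. the pure-advection estimate x/v = 54.7 d).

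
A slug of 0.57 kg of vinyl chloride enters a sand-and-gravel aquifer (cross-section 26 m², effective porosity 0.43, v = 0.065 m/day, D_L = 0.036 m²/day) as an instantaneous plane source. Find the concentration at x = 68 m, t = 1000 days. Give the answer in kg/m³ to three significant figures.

For an instantaneous plane source, C(x,t) = M/(n_e·A·√(4πDt)) · exp(−(x−vt)²/(4Dt)), with n_e·A the pore (flow) area.
Plume center vt = 0.065 × 1000 = 65 m, so the well at 68 m is 3 m downgradient of the peak.
√(4πDt) = 21.27 m, giving peak height M/(n_e·A·√(4πDt)) = 0.57/(0.43 × 26 × 21.27) = 0.002397 kg/m³.
(x−vt)²/(4Dt) = (3)²/(4 × 0.036 × 1000) = 0.06250; exp(−0.06250) = 0.9394.
C = 0.002397 × 0.9394 = 0.00225 kg/m³.

0.00225 kg/m³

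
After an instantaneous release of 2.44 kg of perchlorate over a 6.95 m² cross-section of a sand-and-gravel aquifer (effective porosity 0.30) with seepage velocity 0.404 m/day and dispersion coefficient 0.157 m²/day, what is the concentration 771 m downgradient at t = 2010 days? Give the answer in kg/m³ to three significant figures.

For an instantaneous plane source, C(x,t) = M/(n_e·A·√(4πDt)) · exp(−(x−vt)²/(4Dt)), with n_e·A the pore (flow) area.
Plume center vt = 0.404 × 2010 = 812.04 m, so the well at 771 m is 41.04 m upgradient of the peak.
√(4πDt) = 62.97 m, giving peak height M/(n_e·A·√(4πDt)) = 2.44/(0.30 × 6.95 × 62.97) = 0.01858 kg/m³.
(x−vt)²/(4Dt) = (-41.04)²/(4 × 0.157 × 2010) = 1.334; exp(−1.334) = 0.2634.
C = 0.01858 × 0.2634 = 0.00489 kg/m³.

0.00489 kg/m³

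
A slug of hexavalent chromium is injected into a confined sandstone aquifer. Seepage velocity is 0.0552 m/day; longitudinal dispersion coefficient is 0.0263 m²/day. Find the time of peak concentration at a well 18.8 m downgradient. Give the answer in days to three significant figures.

332 days

For the 1D instantaneous-source solution, setting ∂C/∂t = 0 at fixed x gives v²t² + 2Dt − x² = 0, so t = (√(D² + v²x²) − D)/v².
√(D² + v²x²) = √(0.0263² + 0.0552² × 18.8²) = 1.038; v² = 0.00304704.
t = (1.038 − 0.0263)/0.00304704 = 332 days (vs. the pure-advection estimate x/v = 341 d).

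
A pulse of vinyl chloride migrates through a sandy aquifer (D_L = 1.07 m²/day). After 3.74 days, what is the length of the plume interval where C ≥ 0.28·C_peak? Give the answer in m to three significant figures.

9.03 m

The plume is Gaussian with σ = √(2Dt) = √(2 × 1.07 × 3.74) = 2.829 m.
C/C_peak = exp(−Δx²/(2σ²)) = 0.28 ⇒ Δx = σ·√(−2 ln 0.28) = 2.829 × 1.596 = 4.515 m.
Width = 2Δx = 9.03 m.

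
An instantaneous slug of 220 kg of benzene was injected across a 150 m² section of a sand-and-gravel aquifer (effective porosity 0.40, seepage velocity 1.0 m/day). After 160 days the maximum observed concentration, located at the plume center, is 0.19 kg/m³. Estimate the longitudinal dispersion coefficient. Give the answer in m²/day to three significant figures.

At the plume center C_max = M/(n_e·A·√(4πDt)), so D = M²/(4πt·(n_e·A·C_max)²).
n_e·A·C_max = 0.40 × 150 × 0.19 = 11.40 kg/m.
D = 220²/(4π × 160 × 11.40²) = 0.185 m²/day.

0.185 m²/day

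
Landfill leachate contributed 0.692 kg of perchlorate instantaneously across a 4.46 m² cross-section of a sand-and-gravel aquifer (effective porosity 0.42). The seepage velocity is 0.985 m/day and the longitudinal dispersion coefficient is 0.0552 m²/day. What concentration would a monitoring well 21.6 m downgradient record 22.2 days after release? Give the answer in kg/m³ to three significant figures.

For an instantaneous plane source, C(x,t) = M/(n_e·A·√(4πDt)) · exp(−(x−vt)²/(4Dt)), with n_e·A the pore (flow) area.
Plume center vt = 0.985 × 22.2 = 21.867 m, so the well at 21.6 m is 0.267 m upgradient of the peak.
√(4πDt) = 3.924 m, giving peak height M/(n_e·A·√(4πDt)) = 0.692/(0.42 × 4.46 × 3.924) = 0.09414 kg/m³.
(x−vt)²/(4Dt) = (-0.267)²/(4 × 0.0552 × 22.2) = 0.01454; exp(−0.01454) = 0.9856.
C = 0.09414 × 0.9856 = 0.0928 kg/m³.

0.0928 kg/m³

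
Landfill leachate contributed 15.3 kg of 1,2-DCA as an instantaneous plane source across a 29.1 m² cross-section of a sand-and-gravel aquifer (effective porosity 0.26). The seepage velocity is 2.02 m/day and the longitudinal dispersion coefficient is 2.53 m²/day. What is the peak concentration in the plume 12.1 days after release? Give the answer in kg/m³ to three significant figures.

0.103 kg/m³

The peak of an instantaneous 1D plume sits at x = vt; there the Gaussian factor is 1 and C_max = M/(n_e·A·√(4πDt)), where n_e·A is the pore area the mass is dissolved in.
√(4πDt) = √(4π × 2.53 × 12.1) = 19.61 m, so C_max = 15.3/(0.26 × 29.1 × 19.61) = 0.103 kg/m³.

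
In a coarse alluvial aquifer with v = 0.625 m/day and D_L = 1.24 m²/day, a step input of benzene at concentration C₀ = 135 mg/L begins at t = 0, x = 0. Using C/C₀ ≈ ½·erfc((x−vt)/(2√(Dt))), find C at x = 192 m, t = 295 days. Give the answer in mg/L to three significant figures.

52.5 mg/L

For a continuous step input, C/C₀ ≈ ½·erfc((x−vt)/(2√(Dt))).
vt = 0.625 × 295 = 184.375 m and 2√(Dt) = 2√(1.24 × 295) = 38.25 m.
Argument (x−vt)/(2√(Dt)) = (192 − 184.375)/38.25 = 0.1993; ½·erfc(0.1993) = 0.3890.
C = 135 × 0.3890 = 52.5 mg/L.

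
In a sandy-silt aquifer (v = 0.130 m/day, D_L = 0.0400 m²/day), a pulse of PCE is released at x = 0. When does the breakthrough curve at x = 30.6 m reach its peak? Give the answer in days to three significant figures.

233 days

For the 1D instantaneous-source solution, setting ∂C/∂t = 0 at fixed x gives v²t² + 2Dt − x² = 0, so t = (√(D² + v²x²) − D)/v².
√(D² + v²x²) = √(0.0400² + 0.130² × 30.6²) = 3.978; v² = 0.0169.
t = (3.978 − 0.0400)/0.0169 = 233 days (vs. the pure-advection estimate x/v = 235 d).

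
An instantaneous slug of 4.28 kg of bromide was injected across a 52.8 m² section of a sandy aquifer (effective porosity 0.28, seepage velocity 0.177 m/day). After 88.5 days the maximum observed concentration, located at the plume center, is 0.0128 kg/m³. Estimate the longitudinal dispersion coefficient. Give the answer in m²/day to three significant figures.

0.460 m²/day

At the plume center C_max = M/(n_e·A·√(4πDt)), so D = M²/(4πt·(n_e·A·C_max)²).
n_e·A·C_max = 0.28 × 52.8 × 0.0128 = 0.1892 kg/m.
D = 4.28²/(4π × 88.5 × 0.1892²) = 0.460 m²/day.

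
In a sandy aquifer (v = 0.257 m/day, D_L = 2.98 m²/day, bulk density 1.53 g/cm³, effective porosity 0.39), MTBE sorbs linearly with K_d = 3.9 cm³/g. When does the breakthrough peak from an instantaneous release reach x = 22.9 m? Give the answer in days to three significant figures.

893 days

Retardation factor R = 1 + ρ_b·K_d/n = 1 + 1.53 × 3.9/0.39 = 16.30.
Sorption retards both mechanisms: v_R = v/R = 0.01577 m/day, D_R = D/R = 0.1828 m²/day.
Peak time from v_R²t² + 2D_R t − x² = 0: t = (√(D_R² + v_R²x²) − D_R)/v_R².
√(D_R² + v_R²x²) = √(0.1828² + 0.01577² × 22.9²) = 0.4048; v_R² = 0.0002487.
t = (0.4048 − 0.1828)/0.0002487 = 893 days.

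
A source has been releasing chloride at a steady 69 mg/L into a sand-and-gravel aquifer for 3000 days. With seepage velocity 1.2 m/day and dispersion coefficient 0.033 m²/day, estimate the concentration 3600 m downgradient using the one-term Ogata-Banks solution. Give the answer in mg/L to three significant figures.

For a continuous step input, C/C₀ ≈ ½·erfc((x−vt)/(2√(Dt))).
vt = 1.2 × 3000 = 3600 m and 2√(Dt) = 2√(0.033 × 3000) = 19.90 m.
Argument (x−vt)/(2√(Dt)) = (3600 − 3600)/19.90 = 0; ½·erfc(0) = 0.5000.
C = 69 × 0.5000 = 34.5 mg/L.

34.5 mg/L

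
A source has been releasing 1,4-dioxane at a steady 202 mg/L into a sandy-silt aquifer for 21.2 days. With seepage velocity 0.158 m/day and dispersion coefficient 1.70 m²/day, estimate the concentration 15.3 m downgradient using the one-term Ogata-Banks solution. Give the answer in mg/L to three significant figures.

16.1 mg/L

For a continuous step input, C/C₀ ≈ ½·erfc((x−vt)/(2√(Dt))).
vt = 0.158 × 21.2 = 3.3496 m and 2√(Dt) = 2√(1.70 × 21.2) = 12.01 m.
Argument (x−vt)/(2√(Dt)) = (15.3 − 3.3496)/12.01 = 0.9950; ½·erfc(0.9950) = 0.07969.
C = 202 × 0.07969 = 16.1 mg/L.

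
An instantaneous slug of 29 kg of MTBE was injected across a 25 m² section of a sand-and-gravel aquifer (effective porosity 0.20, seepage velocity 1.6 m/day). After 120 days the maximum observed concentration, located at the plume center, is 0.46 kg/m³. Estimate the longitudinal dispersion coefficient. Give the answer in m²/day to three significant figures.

At the plume center C_max = M/(n_e·A·√(4πDt)), so D = M²/(4πt·(n_e·A·C_max)²).
n_e·A·C_max = 0.20 × 25 × 0.46 = 2.300 kg/m.
D = 29²/(4π × 120 × 2.300²) = 0.105 m²/day.

0.105 m²/day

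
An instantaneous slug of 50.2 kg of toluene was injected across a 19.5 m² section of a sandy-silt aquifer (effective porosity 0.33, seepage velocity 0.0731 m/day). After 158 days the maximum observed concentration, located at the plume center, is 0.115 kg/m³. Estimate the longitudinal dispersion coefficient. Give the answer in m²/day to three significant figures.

At the plume center C_max = M/(n_e·A·√(4πDt)), so D = M²/(4πt·(n_e·A·C_max)²).
n_e·A·C_max = 0.33 × 19.5 × 0.115 = 0.7400 kg/m.
D = 50.2²/(4π × 158 × 0.7400²) = 2.32 m²/day.

2.32 m²/day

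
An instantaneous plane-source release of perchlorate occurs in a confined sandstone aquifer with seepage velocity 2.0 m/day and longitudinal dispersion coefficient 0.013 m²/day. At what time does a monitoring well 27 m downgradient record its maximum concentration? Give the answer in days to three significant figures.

13.5 days

For the 1D instantaneous-source solution, setting ∂C/∂t = 0 at fixed x gives v²t² + 2Dt − x² = 0, so t = (√(D² + v²x²) − D)/v².
√(D² + v²x²) = √(0.013² + 2.0² × 27²) = 54.00; v² = 4.
t = (54.00 − 0.013)/4 = 13.5 days (vs. the pure-advection estimate x/v = 13.5 d).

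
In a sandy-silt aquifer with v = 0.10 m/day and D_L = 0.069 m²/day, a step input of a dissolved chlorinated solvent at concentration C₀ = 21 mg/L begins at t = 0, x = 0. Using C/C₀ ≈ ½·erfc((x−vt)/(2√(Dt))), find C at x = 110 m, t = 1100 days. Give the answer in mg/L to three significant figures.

10.5 mg/L

For a continuous step input, C/C₀ ≈ ½·erfc((x−vt)/(2√(Dt))).
vt = 0.10 × 1100 = 110 m and 2√(Dt) = 2√(0.069 × 1100) = 17.42 m.
Argument (x−vt)/(2√(Dt)) = (110 − 110)/17.42 = 0; ½·erfc(0) = 0.5000.
C = 21 × 0.5000 = 10.5 mg/L.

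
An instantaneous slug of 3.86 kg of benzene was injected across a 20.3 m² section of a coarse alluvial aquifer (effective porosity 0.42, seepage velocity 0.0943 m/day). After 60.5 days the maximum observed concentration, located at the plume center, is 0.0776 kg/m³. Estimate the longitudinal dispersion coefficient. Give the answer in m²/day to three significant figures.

At the plume center C_max = M/(n_e·A·√(4πDt)), so D = M²/(4πt·(n_e·A·C_max)²).
n_e·A·C_max = 0.42 × 20.3 × 0.0776 = 0.6616 kg/m.
D = 3.86²/(4π × 60.5 × 0.6616²) = 0.0448 m²/day.

0.0448 m²/day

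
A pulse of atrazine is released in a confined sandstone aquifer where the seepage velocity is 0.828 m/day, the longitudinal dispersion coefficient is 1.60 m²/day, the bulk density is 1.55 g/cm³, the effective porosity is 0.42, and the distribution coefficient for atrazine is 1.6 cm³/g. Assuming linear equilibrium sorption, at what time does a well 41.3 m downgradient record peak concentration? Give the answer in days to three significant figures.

329 days

Retardation factor R = 1 + ρ_b·K_d/n = 1 + 1.55 × 1.6/0.42 = 6.905.
Sorption retards both mechanisms: v_R = v/R = 0.1199 m/day, D_R = D/R = 0.2317 m²/day.
Peak time from v_R²t² + 2D_R t − x² = 0: t = (√(D_R² + v_R²x²) − D_R)/v_R².
√(D_R² + v_R²x²) = √(0.2317² + 0.1199² × 41.3²) = 4.957; v_R² = 0.01438.
t = (4.957 − 0.2317)/0.01438 = 329 days.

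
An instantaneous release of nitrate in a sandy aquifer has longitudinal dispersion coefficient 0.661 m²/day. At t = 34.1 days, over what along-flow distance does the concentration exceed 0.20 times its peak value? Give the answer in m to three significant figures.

24.1 m

The plume is Gaussian with σ = √(2Dt) = √(2 × 0.661 × 34.1) = 6.714 m.
C/C_peak = exp(−Δx²/(2σ²)) = 0.20 ⇒ Δx = σ·√(−2 ln 0.20) = 6.714 × 1.794 = 12.04 m.
Width = 2Δx = 24.1 m.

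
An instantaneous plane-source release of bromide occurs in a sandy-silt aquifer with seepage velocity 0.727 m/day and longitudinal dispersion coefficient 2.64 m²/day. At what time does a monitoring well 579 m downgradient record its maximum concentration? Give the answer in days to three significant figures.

791 days

For the 1D instantaneous-source solution, setting ∂C/∂t = 0 at fixed x gives v²t² + 2Dt − x² = 0, so t = (√(D² + v²x²) − D)/v².
√(D² + v²x²) = √(2.64² + 0.727² × 579²) = 420.9; v² = 0.528529.
t = (420.9 − 2.64)/0.528529 = 791 days (vs. the pure-advection estimate x/v = 796 d).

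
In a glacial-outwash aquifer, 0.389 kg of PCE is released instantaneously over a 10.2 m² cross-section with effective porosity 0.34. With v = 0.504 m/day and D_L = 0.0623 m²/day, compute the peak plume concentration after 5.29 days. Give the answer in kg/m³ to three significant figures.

0.0551 kg/m³

The peak of an instantaneous 1D plume sits at x = vt; there the Gaussian factor is 1 and C_max = M/(n_e·A·√(4πDt)), where n_e·A is the pore area the mass is dissolved in.
√(4πDt) = √(4π × 0.0623 × 5.29) = 2.035 m, so C_max = 0.389/(0.34 × 10.2 × 2.035) = 0.0551 kg/m³.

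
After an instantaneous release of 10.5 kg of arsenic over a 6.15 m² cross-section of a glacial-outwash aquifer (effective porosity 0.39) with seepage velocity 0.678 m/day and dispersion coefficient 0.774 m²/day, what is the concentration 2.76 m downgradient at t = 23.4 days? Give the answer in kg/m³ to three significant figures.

0.0271 kg/m³

For an instantaneous plane source, C(x,t) = M/(n_e·A·√(4πDt)) · exp(−(x−vt)²/(4Dt)), with n_e·A the pore (flow) area.
Plume center vt = 0.678 × 23.4 = 15.8652 m, so the well at 2.76 m is 13.1052 m upgradient of the peak.
√(4πDt) = 15.09 m, giving peak height M/(n_e·A·√(4πDt)) = 10.5/(0.39 × 6.15 × 15.09) = 0.2901 kg/m³.
(x−vt)²/(4Dt) = (-13.1052)²/(4 × 0.774 × 23.4) = 2.371; exp(−2.371) = 0.09339.
C = 0.2901 × 0.09339 = 0.0271 kg/m³.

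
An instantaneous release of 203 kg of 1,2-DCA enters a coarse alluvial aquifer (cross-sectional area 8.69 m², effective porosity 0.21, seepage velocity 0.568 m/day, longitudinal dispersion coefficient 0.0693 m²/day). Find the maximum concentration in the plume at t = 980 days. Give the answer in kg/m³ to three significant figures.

3.81 kg/m³

The peak of an instantaneous 1D plume sits at x = vt; there the Gaussian factor is 1 and C_max = M/(n_e·A·√(4πDt)), where n_e·A is the pore area the mass is dissolved in.
√(4πDt) = √(4π × 0.0693 × 980) = 29.21 m, so C_max = 203/(0.21 × 8.69 × 29.21) = 3.81 kg/m³.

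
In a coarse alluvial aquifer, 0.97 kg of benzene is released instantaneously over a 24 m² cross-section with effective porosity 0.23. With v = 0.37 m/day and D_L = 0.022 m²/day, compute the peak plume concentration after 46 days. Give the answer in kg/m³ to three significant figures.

The peak of an instantaneous 1D plume sits at x = vt; there the Gaussian factor is 1 and C_max = M/(n_e·A·√(4πDt)), where n_e·A is the pore area the mass is dissolved in.
√(4πDt) = √(4π × 0.022 × 46) = 3.566 m, so C_max = 0.97/(0.23 × 24 × 3.566) = 0.0493 kg/m³.

0.0493 kg/m³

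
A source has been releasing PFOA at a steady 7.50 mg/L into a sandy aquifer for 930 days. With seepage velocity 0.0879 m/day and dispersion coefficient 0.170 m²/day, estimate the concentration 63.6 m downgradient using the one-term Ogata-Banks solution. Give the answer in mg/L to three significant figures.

6.35 mg/L

For a continuous step input, C/C₀ ≈ ½·erfc((x−vt)/(2√(Dt))).
vt = 0.0879 × 930 = 81.747 m and 2√(Dt) = 2√(0.170 × 930) = 25.15 m.
Argument (x−vt)/(2√(Dt)) = (63.6 − 81.747)/25.15 = -0.7216; ½·erfc(-0.7216) = 0.8463.
C = 7.50 × 0.8463 = 6.35 mg/L.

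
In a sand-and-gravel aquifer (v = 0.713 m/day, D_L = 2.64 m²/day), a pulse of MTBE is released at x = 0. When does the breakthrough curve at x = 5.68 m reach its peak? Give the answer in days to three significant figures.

For the 1D instantaneous-source solution, setting ∂C/∂t = 0 at fixed x gives v²t² + 2Dt − x² = 0, so t = (√(D² + v²x²) − D)/v².
√(D² + v²x²) = √(2.64² + 0.713² × 5.68²) = 4.834; v² = 0.508369.
t = (4.834 − 2.64)/0.508369 = 4.32 days (vs. the pure-advection estimate x/v = 7.97 d).

4.32 days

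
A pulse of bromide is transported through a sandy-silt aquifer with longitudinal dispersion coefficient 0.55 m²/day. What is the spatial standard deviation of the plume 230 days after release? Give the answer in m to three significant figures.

15.9 m

Dispersive spreading gives a Gaussian with σ² = 2Dt; advection only shifts the center.
σ = √(2 × 0.55 × 230) = 15.9 m.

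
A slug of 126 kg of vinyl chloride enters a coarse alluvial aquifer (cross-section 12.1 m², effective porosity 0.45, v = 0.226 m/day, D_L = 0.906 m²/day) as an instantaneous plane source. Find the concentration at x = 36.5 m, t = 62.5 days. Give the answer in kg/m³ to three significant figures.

0.0951 kg/m³

For an instantaneous plane source, C(x,t) = M/(n_e·A·√(4πDt)) · exp(−(x−vt)²/(4Dt)), with n_e·A the pore (flow) area.
Plume center vt = 0.226 × 62.5 = 14.125 m, so the well at 36.5 m is 22.375 m downgradient of the peak.
√(4πDt) = 26.68 m, giving peak height M/(n_e·A·√(4πDt)) = 126/(0.45 × 12.1 × 26.68) = 0.8673 kg/m³.
(x−vt)²/(4Dt) = (22.375)²/(4 × 0.906 × 62.5) = 2.210; exp(−2.210) = 0.1097.
C = 0.8673 × 0.1097 = 0.0951 kg/m³.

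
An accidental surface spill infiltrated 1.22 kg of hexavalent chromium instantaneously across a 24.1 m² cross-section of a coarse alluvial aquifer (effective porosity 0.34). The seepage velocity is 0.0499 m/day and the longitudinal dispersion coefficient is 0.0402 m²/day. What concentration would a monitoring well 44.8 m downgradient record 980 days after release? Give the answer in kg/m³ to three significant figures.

0.00601 kg/m³

For an instantaneous plane source, C(x,t) = M/(n_e·A·√(4πDt)) · exp(−(x−vt)²/(4Dt)), with n_e·A the pore (flow) area.
Plume center vt = 0.0499 × 980 = 48.902 m, so the well at 44.8 m is 4.102 m upgradient of the peak.
√(4πDt) = 22.25 m, giving peak height M/(n_e·A·√(4πDt)) = 1.22/(0.34 × 24.1 × 22.25) = 0.006692 kg/m³.
(x−vt)²/(4Dt) = (-4.102)²/(4 × 0.0402 × 980) = 0.1068; exp(−0.1068) = 0.8987.
C = 0.006692 × 0.8987 = 0.00601 kg/m³.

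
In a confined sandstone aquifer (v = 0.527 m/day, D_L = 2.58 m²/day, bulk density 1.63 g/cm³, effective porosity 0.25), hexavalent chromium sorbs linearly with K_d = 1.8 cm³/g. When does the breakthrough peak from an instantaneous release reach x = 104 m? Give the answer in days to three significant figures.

2400 days

Retardation factor R = 1 + ρ_b·K_d/n = 1 + 1.63 × 1.8/0.25 = 12.74.
Sorption retards both mechanisms: v_R = v/R = 0.04137 m/day, D_R = D/R = 0.2025 m²/day.
Peak time from v_R²t² + 2D_R t − x² = 0: t = (√(D_R² + v_R²x²) − D_R)/v_R².
√(D_R² + v_R²x²) = √(0.2025² + 0.04137² × 104²) = 4.307; v_R² = 0.001711.
t = (4.307 − 0.2025)/0.001711 = 2400 days.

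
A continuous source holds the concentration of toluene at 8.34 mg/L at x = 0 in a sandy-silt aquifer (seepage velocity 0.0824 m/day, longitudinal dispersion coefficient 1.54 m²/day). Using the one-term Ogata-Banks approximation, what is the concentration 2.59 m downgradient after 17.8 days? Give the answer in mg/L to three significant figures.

For a continuous step input, C/C₀ ≈ ½·erfc((x−vt)/(2√(Dt))).
vt = 0.0824 × 17.8 = 1.46672 m and 2√(Dt) = 2√(1.54 × 17.8) = 10.47 m.
Argument (x−vt)/(2√(Dt)) = (2.59 − 1.46672)/10.47 = 0.1073; ½·erfc(0.1073) = 0.4397.
C = 8.34 × 0.4397 = 3.67 mg/L.

3.67 mg/L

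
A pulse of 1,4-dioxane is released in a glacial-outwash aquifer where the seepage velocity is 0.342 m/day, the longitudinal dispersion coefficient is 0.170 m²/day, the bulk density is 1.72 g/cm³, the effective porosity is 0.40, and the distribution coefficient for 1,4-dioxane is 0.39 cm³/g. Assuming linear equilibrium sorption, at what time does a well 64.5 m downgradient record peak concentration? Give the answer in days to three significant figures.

Retardation factor R = 1 + ρ_b·K_d/n = 1 + 1.72 × 0.39/0.40 = 2.677.
Sorption retards both mechanisms: v_R = v/R = 0.1278 m/day, D_R = D/R = 0.06350 m²/day.
Peak time from v_R²t² + 2D_R t − x² = 0: t = (√(D_R² + v_R²x²) − D_R)/v_R².
√(D_R² + v_R²x²) = √(0.06350² + 0.1278² × 64.5²) = 8.243; v_R² = 0.01633.
t = (8.243 − 0.06350)/0.01633 = 501 days.

501 days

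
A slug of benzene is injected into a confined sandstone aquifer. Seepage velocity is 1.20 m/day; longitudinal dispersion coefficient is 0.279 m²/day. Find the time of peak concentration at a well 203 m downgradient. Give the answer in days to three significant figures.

For the 1D instantaneous-source solution, setting ∂C/∂t = 0 at fixed x gives v²t² + 2Dt − x² = 0, so t = (√(D² + v²x²) − D)/v².
√(D² + v²x²) = √(0.279² + 1.20² × 203²) = 243.6; v² = 1.44.
t = (243.6 − 0.279)/1.44 = 169 days (vs. the pure-advection estimate x/v = 169 d).

169 days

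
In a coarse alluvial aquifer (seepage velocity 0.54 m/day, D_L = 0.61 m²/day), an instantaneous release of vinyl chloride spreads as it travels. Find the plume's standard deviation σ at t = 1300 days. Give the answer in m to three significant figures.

39.8 m

Dispersive spreading gives a Gaussian with σ² = 2Dt; advection only shifts the center.
σ = √(2 × 0.61 × 1300) = 39.8 m.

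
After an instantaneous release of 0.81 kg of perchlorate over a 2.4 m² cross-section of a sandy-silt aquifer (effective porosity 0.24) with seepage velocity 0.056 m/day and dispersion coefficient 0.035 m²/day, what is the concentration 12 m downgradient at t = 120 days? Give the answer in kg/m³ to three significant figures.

0.0368 kg/m³

For an instantaneous plane source, C(x,t) = M/(n_e·A·√(4πDt)) · exp(−(x−vt)²/(4Dt)), with n_e·A the pore (flow) area.
Plume center vt = 0.056 × 120 = 6.72 m, so the well at 12 m is 5.28 m downgradient of the peak.
√(4πDt) = 7.265 m, giving peak height M/(n_e·A·√(4πDt)) = 0.81/(0.24 × 2.4 × 7.265) = 0.1936 kg/m³.
(x−vt)²/(4Dt) = (5.28)²/(4 × 0.035 × 120) = 1.659; exp(−1.659) = 0.1903.
C = 0.1936 × 0.1903 = 0.0368 kg/m³.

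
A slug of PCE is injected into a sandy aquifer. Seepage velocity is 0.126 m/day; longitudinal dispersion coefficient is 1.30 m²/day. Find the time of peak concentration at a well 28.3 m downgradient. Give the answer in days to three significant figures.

157 days

For the 1D instantaneous-source solution, setting ∂C/∂t = 0 at fixed x gives v²t² + 2Dt − x² = 0, so t = (√(D² + v²x²) − D)/v².
√(D² + v²x²) = √(1.30² + 0.126² × 28.3²) = 3.795; v² = 0.015876.
t = (3.795 − 1.30)/0.015876 = 157 days (vs. the pure-advection estimate x/v = 225 d).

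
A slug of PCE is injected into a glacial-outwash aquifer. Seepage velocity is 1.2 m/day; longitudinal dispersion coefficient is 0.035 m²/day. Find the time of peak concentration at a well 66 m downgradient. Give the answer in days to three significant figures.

55.0 days

For the 1D instantaneous-source solution, setting ∂C/∂t = 0 at fixed x gives v²t² + 2Dt − x² = 0, so t = (√(D² + v²x²) − D)/v².
√(D² + v²x²) = √(0.035² + 1.2² × 66²) = 79.20; v² = 1.44.
t = (79.20 − 0.035)/1.44 = 55.0 days (vs. the pure-advection estimate x/v = 55.0 d).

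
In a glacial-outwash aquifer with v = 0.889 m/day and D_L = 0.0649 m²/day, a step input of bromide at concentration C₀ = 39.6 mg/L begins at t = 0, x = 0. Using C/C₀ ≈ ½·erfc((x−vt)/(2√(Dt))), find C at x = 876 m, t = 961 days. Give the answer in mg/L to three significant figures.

1.04 mg/L

For a continuous step input, C/C₀ ≈ ½·erfc((x−vt)/(2√(Dt))).
vt = 0.889 × 961 = 854.329 m and 2√(Dt) = 2√(0.0649 × 961) = 15.79 m.
Argument (x−vt)/(2√(Dt)) = (876 − 854.329)/15.79 = 1.372; ½·erfc(1.372) = 0.02617.
C = 39.6 × 0.02617 = 1.04 mg/L.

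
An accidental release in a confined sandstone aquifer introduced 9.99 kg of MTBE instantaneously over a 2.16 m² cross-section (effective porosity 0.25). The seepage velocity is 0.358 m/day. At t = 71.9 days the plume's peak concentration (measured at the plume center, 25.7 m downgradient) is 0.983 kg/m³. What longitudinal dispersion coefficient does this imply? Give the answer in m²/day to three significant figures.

At the plume center C_max = M/(n_e·A·√(4πDt)), so D = M²/(4πt·(n_e·A·C_max)²).
n_e·A·C_max = 0.25 × 2.16 × 0.983 = 0.5308 kg/m.
D = 9.99²/(4π × 71.9 × 0.5308²) = 0.392 m²/day.

0.392 m²/day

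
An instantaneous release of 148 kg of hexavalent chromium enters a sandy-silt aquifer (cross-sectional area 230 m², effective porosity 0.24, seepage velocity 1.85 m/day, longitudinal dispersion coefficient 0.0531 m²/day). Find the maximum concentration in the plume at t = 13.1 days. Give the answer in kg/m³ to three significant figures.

The peak of an instantaneous 1D plume sits at x = vt; there the Gaussian factor is 1 and C_max = M/(n_e·A·√(4πDt)), where n_e·A is the pore area the mass is dissolved in.
√(4πDt) = √(4π × 0.0531 × 13.1) = 2.957 m, so C_max = 148/(0.24 × 230 × 2.957) = 0.907 kg/m³.

0.907 kg/m³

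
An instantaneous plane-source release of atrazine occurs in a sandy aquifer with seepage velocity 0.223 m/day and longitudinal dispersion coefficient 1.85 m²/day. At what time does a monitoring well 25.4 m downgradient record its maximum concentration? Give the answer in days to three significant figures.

82.6 days

For the 1D instantaneous-source solution, setting ∂C/∂t = 0 at fixed x gives v²t² + 2Dt − x² = 0, so t = (√(D² + v²x²) − D)/v².
√(D² + v²x²) = √(1.85² + 0.223² × 25.4²) = 5.959; v² = 0.049729.
t = (5.959 − 1.85)/0.049729 = 82.6 days (vs. the pure-advection estimate x/v = 114 d).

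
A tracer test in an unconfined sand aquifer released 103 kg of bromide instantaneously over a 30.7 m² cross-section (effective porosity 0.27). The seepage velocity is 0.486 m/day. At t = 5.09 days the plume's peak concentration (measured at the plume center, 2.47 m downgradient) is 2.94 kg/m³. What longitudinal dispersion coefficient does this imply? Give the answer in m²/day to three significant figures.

0.279 m²/day

At the plume center C_max = M/(n_e·A·√(4πDt)), so D = M²/(4πt·(n_e·A·C_max)²).
n_e·A·C_max = 0.27 × 30.7 × 2.94 = 24.37 kg/m.
D = 103²/(4π × 5.09 × 24.37²) = 0.279 m²/day.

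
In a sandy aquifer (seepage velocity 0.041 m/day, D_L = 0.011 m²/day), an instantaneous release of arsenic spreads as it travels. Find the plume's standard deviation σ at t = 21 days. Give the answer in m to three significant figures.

0.680 m

Dispersive spreading gives a Gaussian with σ² = 2Dt; advection only shifts the center.
σ = √(2 × 0.011 × 21) = 0.680 m.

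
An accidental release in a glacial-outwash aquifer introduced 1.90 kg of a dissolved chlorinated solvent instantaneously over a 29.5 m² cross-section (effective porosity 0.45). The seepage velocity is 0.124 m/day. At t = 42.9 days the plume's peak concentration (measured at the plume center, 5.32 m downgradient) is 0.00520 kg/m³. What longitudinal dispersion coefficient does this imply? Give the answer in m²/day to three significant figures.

At the plume center C_max = M/(n_e·A·√(4πDt)), so D = M²/(4πt·(n_e·A·C_max)²).
n_e·A·C_max = 0.45 × 29.5 × 0.00520 = 0.06903 kg/m.
D = 1.90²/(4π × 42.9 × 0.06903²) = 1.41 m²/day.

1.41 m²/day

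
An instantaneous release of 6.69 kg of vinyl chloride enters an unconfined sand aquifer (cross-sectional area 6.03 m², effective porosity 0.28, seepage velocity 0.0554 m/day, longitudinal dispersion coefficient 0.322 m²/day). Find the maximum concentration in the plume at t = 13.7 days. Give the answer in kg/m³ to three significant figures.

The peak of an instantaneous 1D plume sits at x = vt; there the Gaussian factor is 1 and C_max = M/(n_e·A·√(4πDt)), where n_e·A is the pore area the mass is dissolved in.
√(4πDt) = √(4π × 0.322 × 13.7) = 7.445 m, so C_max = 6.69/(0.28 × 6.03 × 7.445) = 0.532 kg/m³.

0.532 kg/m³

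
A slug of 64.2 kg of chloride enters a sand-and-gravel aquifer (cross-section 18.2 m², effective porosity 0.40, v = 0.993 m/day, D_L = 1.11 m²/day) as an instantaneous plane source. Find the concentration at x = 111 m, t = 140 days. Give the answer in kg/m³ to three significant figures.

0.0564 kg/m³

For an instantaneous plane source, C(x,t) = M/(n_e·A·√(4πDt)) · exp(−(x−vt)²/(4Dt)), with n_e·A the pore (flow) area.
Plume center vt = 0.993 × 140 = 139.02 m, so the well at 111 m is 28.02 m upgradient of the peak.
√(4πDt) = 44.19 m, giving peak height M/(n_e·A·√(4πDt)) = 64.2/(0.40 × 18.2 × 44.19) = 0.1996 kg/m³.
(x−vt)²/(4Dt) = (-28.02)²/(4 × 1.11 × 140) = 1.263; exp(−1.263) = 0.2828.
C = 0.1996 × 0.2828 = 0.0564 kg/m³.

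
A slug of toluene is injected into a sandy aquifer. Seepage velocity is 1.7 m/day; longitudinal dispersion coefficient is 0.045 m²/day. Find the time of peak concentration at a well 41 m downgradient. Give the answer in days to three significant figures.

For the 1D instantaneous-source solution, setting ∂C/∂t = 0 at fixed x gives v²t² + 2Dt − x² = 0, so t = (√(D² + v²x²) − D)/v².
√(D² + v²x²) = √(0.045² + 1.7² × 41²) = 69.70; v² = 2.89.
t = (69.70 − 0.045)/2.89 = 24.1 days (vs. the pure-advection estimate x/v = 24.1 d).

24.1 days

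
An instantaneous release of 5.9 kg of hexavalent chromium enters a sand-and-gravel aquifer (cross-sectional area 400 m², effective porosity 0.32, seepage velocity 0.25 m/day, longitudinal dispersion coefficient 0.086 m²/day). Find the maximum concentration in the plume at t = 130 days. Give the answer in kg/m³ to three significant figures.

0.00389 kg/m³

The peak of an instantaneous 1D plume sits at x = vt; there the Gaussian factor is 1 and C_max = M/(n_e·A·√(4πDt)), where n_e·A is the pore area the mass is dissolved in.
√(4πDt) = √(4π × 0.086 × 130) = 11.85 m, so C_max = 5.9/(0.32 × 400 × 11.85) = 0.00389 kg/m³.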